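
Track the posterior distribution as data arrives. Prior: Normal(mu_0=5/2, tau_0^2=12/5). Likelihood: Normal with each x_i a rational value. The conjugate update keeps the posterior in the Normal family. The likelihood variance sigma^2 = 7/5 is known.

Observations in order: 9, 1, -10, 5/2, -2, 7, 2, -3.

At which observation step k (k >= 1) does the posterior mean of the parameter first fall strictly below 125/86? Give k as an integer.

obs 1: x=9 → posterior Normal(251/38, 84/95)
obs 2: x=1 → posterior Normal(275/62, 84/155)
obs 3: x=-10 → posterior Normal(35/86, 84/215)
obs 4: x=5/2 → posterior Normal(19/22, 84/275)
obs 5: x=-2 → posterior Normal(47/134, 84/335)
obs 6: x=7 → posterior Normal(215/158, 84/395)
obs 7: x=2 → posterior Normal(263/182, 12/65)
obs 8: x=-3 → posterior Normal(191/206, 84/515)

k = 3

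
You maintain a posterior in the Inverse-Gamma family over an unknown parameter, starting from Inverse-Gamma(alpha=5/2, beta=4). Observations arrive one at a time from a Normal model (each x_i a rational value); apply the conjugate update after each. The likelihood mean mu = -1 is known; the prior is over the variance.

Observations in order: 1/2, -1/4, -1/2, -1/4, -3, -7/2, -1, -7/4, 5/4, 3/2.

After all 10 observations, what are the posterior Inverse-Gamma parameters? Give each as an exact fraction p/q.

obs 1: x=1/2 → posterior Inverse-Gamma(3, 41/8)
obs 2: x=-1/4 → posterior Inverse-Gamma(7/2, 173/32)
obs 3: x=-1/2 → posterior Inverse-Gamma(4, 177/32)
obs 4: x=-1/4 → posterior Inverse-Gamma(9/2, 93/16)
obs 5: x=-3 → posterior Inverse-Gamma(5, 125/16)
obs 6: x=-7/2 → posterior Inverse-Gamma(11/2, 175/16)
obs 7: x=-1 → posterior Inverse-Gamma(6, 175/16)
obs 8: x=-7/4 → posterior Inverse-Gamma(13/2, 359/32)
obs 9: x=5/4 → posterior Inverse-Gamma(7, 55/4)
obs 10: x=3/2 → posterior Inverse-Gamma(15/2, 135/8)

alpha=15/2, beta=135/8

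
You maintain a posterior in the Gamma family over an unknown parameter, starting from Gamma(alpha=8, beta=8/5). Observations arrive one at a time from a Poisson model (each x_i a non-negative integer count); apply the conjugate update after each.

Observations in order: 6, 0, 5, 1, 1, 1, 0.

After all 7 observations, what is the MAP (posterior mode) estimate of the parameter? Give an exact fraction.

obs 1: x=6 → posterior Gamma(14, 13/5)
obs 2: x=0 → posterior Gamma(14, 18/5)
obs 3: x=5 → posterior Gamma(19, 23/5)
obs 4: x=1 → posterior Gamma(20, 28/5)
obs 5: x=1 → posterior Gamma(21, 33/5)
obs 6: x=1 → posterior Gamma(22, 38/5)
obs 7: x=0 → posterior Gamma(22, 43/5)

105/43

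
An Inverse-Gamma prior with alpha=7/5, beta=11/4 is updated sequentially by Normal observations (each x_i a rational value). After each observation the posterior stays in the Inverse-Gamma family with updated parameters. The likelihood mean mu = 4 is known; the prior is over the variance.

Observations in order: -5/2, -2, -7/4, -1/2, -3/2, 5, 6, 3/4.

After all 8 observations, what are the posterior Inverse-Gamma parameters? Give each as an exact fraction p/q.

obs 1: x=-5/2 → posterior Inverse-Gamma(19/10, 191/8)
obs 2: x=-2 → posterior Inverse-Gamma(12/5, 335/8)
obs 3: x=-7/4 → posterior Inverse-Gamma(29/10, 1869/32)
obs 4: x=-1/2 → posterior Inverse-Gamma(17/5, 2193/32)
obs 5: x=-3/2 → posterior Inverse-Gamma(39/10, 2677/32)
obs 6: x=5 → posterior Inverse-Gamma(22/5, 2693/32)
obs 7: x=6 → posterior Inverse-Gamma(49/10, 2757/32)
obs 8: x=3/4 → posterior Inverse-Gamma(27/5, 1463/16)

alpha=27/5, beta=1463/16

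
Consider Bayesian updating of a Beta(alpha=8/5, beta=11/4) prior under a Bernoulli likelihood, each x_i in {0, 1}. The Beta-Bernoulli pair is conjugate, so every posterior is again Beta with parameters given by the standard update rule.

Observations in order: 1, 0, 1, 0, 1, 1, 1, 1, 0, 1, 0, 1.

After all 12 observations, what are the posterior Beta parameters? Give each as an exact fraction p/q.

obs 1: x=1 → posterior Beta(13/5, 11/4)
obs 2: x=0 → posterior Beta(13/5, 15/4)
obs 3: x=1 → posterior Beta(18/5, 15/4)
obs 4: x=0 → posterior Beta(18/5, 19/4)
obs 5: x=1 → posterior Beta(23/5, 19/4)
obs 6: x=1 → posterior Beta(28/5, 19/4)
obs 7: x=1 → posterior Beta(33/5, 19/4)
obs 8: x=1 → posterior Beta(38/5, 19/4)
obs 9: x=0 → posterior Beta(38/5, 23/4)
obs 10: x=1 → posterior Beta(43/5, 23/4)
obs 11: x=0 → posterior Beta(43/5, 27/4)
obs 12: x=1 → posterior Beta(48/5, 27/4)

alpha=48/5, beta=27/4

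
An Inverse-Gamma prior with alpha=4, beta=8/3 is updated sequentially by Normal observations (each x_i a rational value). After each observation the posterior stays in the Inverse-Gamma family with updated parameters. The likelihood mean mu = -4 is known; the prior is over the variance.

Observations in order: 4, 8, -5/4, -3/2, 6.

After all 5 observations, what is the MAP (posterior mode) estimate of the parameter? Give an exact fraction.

obs 1: x=4 → posterior Inverse-Gamma(9/2, 104/3)
obs 2: x=8 → posterior Inverse-Gamma(5, 320/3)
obs 3: x=-5/4 → posterior Inverse-Gamma(11/2, 10603/96)
obs 4: x=-3/2 → posterior Inverse-Gamma(6, 10903/96)
obs 5: x=6 → posterior Inverse-Gamma(13/2, 15703/96)

15703/720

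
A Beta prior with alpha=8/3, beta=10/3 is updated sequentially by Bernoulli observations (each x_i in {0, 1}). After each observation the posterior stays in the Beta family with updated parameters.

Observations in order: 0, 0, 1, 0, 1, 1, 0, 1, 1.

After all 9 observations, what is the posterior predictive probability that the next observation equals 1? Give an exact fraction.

23/45

obs 1: x=0 → posterior Beta(8/3, 13/3)
obs 2: x=0 → posterior Beta(8/3, 16/3)
obs 3: x=1 → posterior Beta(11/3, 16/3)
obs 4: x=0 → posterior Beta(11/3, 19/3)
obs 5: x=1 → posterior Beta(14/3, 19/3)
obs 6: x=1 → posterior Beta(17/3, 19/3)
obs 7: x=0 → posterior Beta(17/3, 22/3)
obs 8: x=1 → posterior Beta(20/3, 22/3)
obs 9: x=1 → posterior Beta(23/3, 22/3)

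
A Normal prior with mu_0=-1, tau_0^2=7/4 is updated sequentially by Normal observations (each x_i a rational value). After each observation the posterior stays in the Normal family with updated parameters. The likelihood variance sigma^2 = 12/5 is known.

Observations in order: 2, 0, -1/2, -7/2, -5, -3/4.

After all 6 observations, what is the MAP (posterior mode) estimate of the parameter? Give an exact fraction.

obs 1: x=2 → posterior Normal(22/83, 84/83)
obs 2: x=0 → posterior Normal(11/59, 42/59)
obs 3: x=-1/2 → posterior Normal(1/34, 28/51)
obs 4: x=-7/2 → posterior Normal(-59/94, 21/47)
obs 5: x=-5 → posterior Normal(-293/223, 84/223)
obs 6: x=-3/4 → posterior Normal(-1277/1032, 14/43)

-1277/1032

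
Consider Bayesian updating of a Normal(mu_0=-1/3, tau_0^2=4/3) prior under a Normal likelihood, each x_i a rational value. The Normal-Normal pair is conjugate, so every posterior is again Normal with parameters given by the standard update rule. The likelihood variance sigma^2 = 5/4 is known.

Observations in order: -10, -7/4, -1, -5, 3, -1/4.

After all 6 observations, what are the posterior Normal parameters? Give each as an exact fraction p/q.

mu_0=-245/111, tau_0^2=20/111

obs 1: x=-10 → posterior Normal(-165/31, 20/31)
obs 2: x=-7/4 → posterior Normal(-193/47, 20/47)
obs 3: x=-1 → posterior Normal(-209/63, 20/63)
obs 4: x=-5 → posterior Normal(-289/79, 20/79)
obs 5: x=3 → posterior Normal(-241/95, 4/19)
obs 6: x=-1/4 → posterior Normal(-245/111, 20/111)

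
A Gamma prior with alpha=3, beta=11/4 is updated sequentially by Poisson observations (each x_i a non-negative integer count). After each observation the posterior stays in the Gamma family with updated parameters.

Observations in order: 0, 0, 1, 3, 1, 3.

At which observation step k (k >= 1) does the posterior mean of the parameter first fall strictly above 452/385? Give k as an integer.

k = 6

obs 1: x=0 → posterior Gamma(3, 15/4)
obs 2: x=0 → posterior Gamma(3, 19/4)
obs 3: x=1 → posterior Gamma(4, 23/4)
obs 4: x=3 → posterior Gamma(7, 27/4)
obs 5: x=1 → posterior Gamma(8, 31/4)
obs 6: x=3 → posterior Gamma(11, 35/4)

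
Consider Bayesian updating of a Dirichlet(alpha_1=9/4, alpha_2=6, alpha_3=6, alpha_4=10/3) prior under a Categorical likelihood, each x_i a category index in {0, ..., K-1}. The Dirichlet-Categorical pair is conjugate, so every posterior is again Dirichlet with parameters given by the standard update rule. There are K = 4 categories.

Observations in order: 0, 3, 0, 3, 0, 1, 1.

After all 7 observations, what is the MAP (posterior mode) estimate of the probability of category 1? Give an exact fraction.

84/247

obs 1: x=0 → posterior Dirichlet(13/4, 6, 6, 10/3)
obs 2: x=3 → posterior Dirichlet(13/4, 6, 6, 13/3)
obs 3: x=0 → posterior Dirichlet(17/4, 6, 6, 13/3)
obs 4: x=3 → posterior Dirichlet(17/4, 6, 6, 16/3)
obs 5: x=0 → posterior Dirichlet(21/4, 6, 6, 16/3)
obs 6: x=1 → posterior Dirichlet(21/4, 7, 6, 16/3)
obs 7: x=1 → posterior Dirichlet(21/4, 8, 6, 16/3)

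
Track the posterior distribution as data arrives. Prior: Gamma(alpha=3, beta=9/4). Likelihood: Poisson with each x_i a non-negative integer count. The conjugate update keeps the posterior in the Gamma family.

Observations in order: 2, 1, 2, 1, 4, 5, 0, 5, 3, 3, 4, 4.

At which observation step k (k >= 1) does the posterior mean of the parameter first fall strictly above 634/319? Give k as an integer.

obs 1: x=2 → posterior Gamma(5, 13/4)
obs 2: x=1 → posterior Gamma(6, 17/4)
obs 3: x=2 → posterior Gamma(8, 21/4)
obs 4: x=1 → posterior Gamma(9, 25/4)
obs 5: x=4 → posterior Gamma(13, 29/4)
obs 6: x=5 → posterior Gamma(18, 33/4)
obs 7: x=0 → posterior Gamma(18, 37/4)
obs 8: x=5 → posterior Gamma(23, 41/4)
obs 9: x=3 → posterior Gamma(26, 45/4)
obs 10: x=3 → posterior Gamma(29, 49/4)
obs 11: x=4 → posterior Gamma(33, 53/4)
obs 12: x=4 → posterior Gamma(37, 57/4)

k = 6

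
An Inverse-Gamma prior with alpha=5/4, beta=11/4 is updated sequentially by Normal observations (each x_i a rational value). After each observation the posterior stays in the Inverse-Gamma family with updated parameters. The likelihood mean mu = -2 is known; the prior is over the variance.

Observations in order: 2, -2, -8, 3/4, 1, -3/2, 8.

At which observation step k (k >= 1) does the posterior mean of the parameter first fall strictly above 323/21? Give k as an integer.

k = 3

obs 1: x=2 → posterior Inverse-Gamma(7/4, 43/4)
obs 2: x=-2 → posterior Inverse-Gamma(9/4, 43/4)
obs 3: x=-8 → posterior Inverse-Gamma(11/4, 115/4)
obs 4: x=3/4 → posterior Inverse-Gamma(13/4, 1041/32)
obs 5: x=1 → posterior Inverse-Gamma(15/4, 1185/32)
obs 6: x=-3/2 → posterior Inverse-Gamma(17/4, 1189/32)
obs 7: x=8 → posterior Inverse-Gamma(19/4, 2789/32)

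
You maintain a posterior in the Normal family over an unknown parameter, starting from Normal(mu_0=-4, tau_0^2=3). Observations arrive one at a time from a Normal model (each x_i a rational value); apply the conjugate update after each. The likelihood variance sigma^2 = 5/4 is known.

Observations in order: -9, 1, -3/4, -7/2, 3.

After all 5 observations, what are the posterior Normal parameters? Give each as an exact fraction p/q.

obs 1: x=-9 → posterior Normal(-128/17, 15/17)
obs 2: x=1 → posterior Normal(-4, 15/29)
obs 3: x=-3/4 → posterior Normal(-125/41, 15/41)
obs 4: x=-7/2 → posterior Normal(-167/53, 15/53)
obs 5: x=3 → posterior Normal(-131/65, 3/13)

mu_0=-131/65, tau_0^2=3/13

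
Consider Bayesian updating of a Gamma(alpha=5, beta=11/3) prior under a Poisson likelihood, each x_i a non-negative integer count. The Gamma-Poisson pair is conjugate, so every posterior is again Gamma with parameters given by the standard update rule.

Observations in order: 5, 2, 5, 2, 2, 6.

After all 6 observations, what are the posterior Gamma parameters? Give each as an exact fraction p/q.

obs 1: x=5 → posterior Gamma(10, 14/3)
obs 2: x=2 → posterior Gamma(12, 17/3)
obs 3: x=5 → posterior Gamma(17, 20/3)
obs 4: x=2 → posterior Gamma(19, 23/3)
obs 5: x=2 → posterior Gamma(21, 26/3)
obs 6: x=6 → posterior Gamma(27, 29/3)

alpha=27, beta=29/3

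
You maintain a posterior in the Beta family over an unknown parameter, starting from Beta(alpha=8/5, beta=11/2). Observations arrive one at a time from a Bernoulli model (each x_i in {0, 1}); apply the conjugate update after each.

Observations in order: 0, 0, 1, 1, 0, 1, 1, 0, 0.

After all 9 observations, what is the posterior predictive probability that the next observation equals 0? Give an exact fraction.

obs 1: x=0 → posterior Beta(8/5, 13/2)
obs 2: x=0 → posterior Beta(8/5, 15/2)
obs 3: x=1 → posterior Beta(13/5, 15/2)
obs 4: x=1 → posterior Beta(18/5, 15/2)
obs 5: x=0 → posterior Beta(18/5, 17/2)
obs 6: x=1 → posterior Beta(23/5, 17/2)
obs 7: x=1 → posterior Beta(28/5, 17/2)
obs 8: x=0 → posterior Beta(28/5, 19/2)
obs 9: x=0 → posterior Beta(28/5, 21/2)

15/23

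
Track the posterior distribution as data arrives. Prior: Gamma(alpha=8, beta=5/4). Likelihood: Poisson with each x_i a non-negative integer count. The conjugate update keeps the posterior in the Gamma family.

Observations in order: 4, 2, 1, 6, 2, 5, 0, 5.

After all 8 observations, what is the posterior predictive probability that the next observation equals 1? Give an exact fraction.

743414153940172381486083410844345789336570488343779604/6833624772958324635768660320234188206281715423144834961

obs 1: x=4 → posterior Gamma(12, 9/4)
obs 2: x=2 → posterior Gamma(14, 13/4)
obs 3: x=1 → posterior Gamma(15, 17/4)
obs 4: x=6 → posterior Gamma(21, 21/4)
obs 5: x=2 → posterior Gamma(23, 25/4)
obs 6: x=5 → posterior Gamma(28, 29/4)
obs 7: x=0 → posterior Gamma(28, 33/4)
obs 8: x=5 → posterior Gamma(33, 37/4)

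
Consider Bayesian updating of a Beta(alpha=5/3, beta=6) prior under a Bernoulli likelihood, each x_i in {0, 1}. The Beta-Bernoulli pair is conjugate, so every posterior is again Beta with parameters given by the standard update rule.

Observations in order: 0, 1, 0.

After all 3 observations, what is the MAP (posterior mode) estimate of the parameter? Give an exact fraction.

obs 1: x=0 → posterior Beta(5/3, 7)
obs 2: x=1 → posterior Beta(8/3, 7)
obs 3: x=0 → posterior Beta(8/3, 8)

5/26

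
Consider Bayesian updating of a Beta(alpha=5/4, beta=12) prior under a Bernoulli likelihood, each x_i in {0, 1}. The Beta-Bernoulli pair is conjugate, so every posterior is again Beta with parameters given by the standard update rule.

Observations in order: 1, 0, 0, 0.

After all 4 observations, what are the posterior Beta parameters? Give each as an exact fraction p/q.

obs 1: x=1 → posterior Beta(9/4, 12)
obs 2: x=0 → posterior Beta(9/4, 13)
obs 3: x=0 → posterior Beta(9/4, 14)
obs 4: x=0 → posterior Beta(9/4, 15)

alpha=9/4, beta=15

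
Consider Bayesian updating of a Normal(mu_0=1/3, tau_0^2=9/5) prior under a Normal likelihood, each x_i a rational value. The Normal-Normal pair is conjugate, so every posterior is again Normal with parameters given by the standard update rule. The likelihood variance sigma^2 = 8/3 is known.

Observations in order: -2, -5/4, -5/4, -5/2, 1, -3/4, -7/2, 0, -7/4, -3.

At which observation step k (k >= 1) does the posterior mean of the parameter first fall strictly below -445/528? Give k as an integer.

k = 3

obs 1: x=-2 → posterior Normal(-122/201, 72/67)
obs 2: x=-5/4 → posterior Normal(-19/24, 36/47)
obs 3: x=-5/4 → posterior Normal(-59/66, 72/121)
obs 4: x=-5/2 → posterior Normal(-527/444, 18/37)
obs 5: x=1 → posterior Normal(-446/525, 72/175)
obs 6: x=-3/4 → posterior Normal(-2027/2424, 36/101)
obs 7: x=-7/2 → posterior Normal(-3161/2748, 72/229)
obs 8: x=0 → posterior Normal(-3161/3072, 9/32)
obs 9: x=-7/4 → posterior Normal(-932/849, 72/283)
obs 10: x=-3 → posterior Normal(-235/186, 36/155)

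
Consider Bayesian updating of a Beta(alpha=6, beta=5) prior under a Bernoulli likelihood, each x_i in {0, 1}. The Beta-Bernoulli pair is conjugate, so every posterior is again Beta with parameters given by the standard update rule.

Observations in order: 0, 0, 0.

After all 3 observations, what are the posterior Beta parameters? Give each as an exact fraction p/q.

obs 1: x=0 → posterior Beta(6, 6)
obs 2: x=0 → posterior Beta(6, 7)
obs 3: x=0 → posterior Beta(6, 8)

alpha=6, beta=8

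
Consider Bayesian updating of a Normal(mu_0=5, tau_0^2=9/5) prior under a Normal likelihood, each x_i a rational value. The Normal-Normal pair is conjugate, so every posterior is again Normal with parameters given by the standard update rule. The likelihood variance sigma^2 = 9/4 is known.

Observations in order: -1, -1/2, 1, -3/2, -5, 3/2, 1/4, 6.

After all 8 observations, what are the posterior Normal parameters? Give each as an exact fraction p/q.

mu_0=28/37, tau_0^2=9/37

obs 1: x=-1 → posterior Normal(7/3, 1)
obs 2: x=-1/2 → posterior Normal(19/13, 9/13)
obs 3: x=1 → posterior Normal(23/17, 9/17)
obs 4: x=-3/2 → posterior Normal(17/21, 3/7)
obs 5: x=-5 → posterior Normal(-3/25, 9/25)
obs 6: x=3/2 → posterior Normal(3/29, 9/29)
obs 7: x=1/4 → posterior Normal(4/33, 3/11)
obs 8: x=6 → posterior Normal(28/37, 9/37)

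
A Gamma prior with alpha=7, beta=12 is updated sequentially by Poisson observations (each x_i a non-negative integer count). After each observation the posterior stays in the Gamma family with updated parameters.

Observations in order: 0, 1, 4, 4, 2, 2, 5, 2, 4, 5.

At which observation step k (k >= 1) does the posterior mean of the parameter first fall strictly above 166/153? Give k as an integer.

k = 6

obs 1: x=0 → posterior Gamma(7, 13)
obs 2: x=1 → posterior Gamma(8, 14)
obs 3: x=4 → posterior Gamma(12, 15)
obs 4: x=4 → posterior Gamma(16, 16)
obs 5: x=2 → posterior Gamma(18, 17)
obs 6: x=2 → posterior Gamma(20, 18)
obs 7: x=5 → posterior Gamma(25, 19)
obs 8: x=2 → posterior Gamma(27, 20)
obs 9: x=4 → posterior Gamma(31, 21)
obs 10: x=5 → posterior Gamma(36, 22)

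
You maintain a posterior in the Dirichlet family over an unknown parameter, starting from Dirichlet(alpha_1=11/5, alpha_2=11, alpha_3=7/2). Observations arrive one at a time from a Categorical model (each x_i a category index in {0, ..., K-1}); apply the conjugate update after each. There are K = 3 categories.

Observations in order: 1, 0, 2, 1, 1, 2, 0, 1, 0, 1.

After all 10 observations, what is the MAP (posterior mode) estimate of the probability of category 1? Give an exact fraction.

obs 1: x=1 → posterior Dirichlet(11/5, 12, 7/2)
obs 2: x=0 → posterior Dirichlet(16/5, 12, 7/2)
obs 3: x=2 → posterior Dirichlet(16/5, 12, 9/2)
obs 4: x=1 → posterior Dirichlet(16/5, 13, 9/2)
obs 5: x=1 → posterior Dirichlet(16/5, 14, 9/2)
obs 6: x=2 → posterior Dirichlet(16/5, 14, 11/2)
obs 7: x=0 → posterior Dirichlet(21/5, 14, 11/2)
obs 8: x=1 → posterior Dirichlet(21/5, 15, 11/2)
obs 9: x=0 → posterior Dirichlet(26/5, 15, 11/2)
obs 10: x=1 → posterior Dirichlet(26/5, 16, 11/2)

50/79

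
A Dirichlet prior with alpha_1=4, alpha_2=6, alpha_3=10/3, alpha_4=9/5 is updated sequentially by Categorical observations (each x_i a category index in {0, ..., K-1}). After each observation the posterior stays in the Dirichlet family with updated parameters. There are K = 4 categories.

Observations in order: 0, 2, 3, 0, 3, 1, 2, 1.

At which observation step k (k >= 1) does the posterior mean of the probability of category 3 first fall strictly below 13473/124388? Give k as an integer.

k = 2

obs 1: x=0 → posterior Dirichlet(5, 6, 10/3, 9/5)
obs 2: x=2 → posterior Dirichlet(5, 6, 13/3, 9/5)
obs 3: x=3 → posterior Dirichlet(5, 6, 13/3, 14/5)
obs 4: x=0 → posterior Dirichlet(6, 6, 13/3, 14/5)
obs 5: x=3 → posterior Dirichlet(6, 6, 13/3, 19/5)
obs 6: x=1 → posterior Dirichlet(6, 7, 13/3, 19/5)
obs 7: x=2 → posterior Dirichlet(6, 7, 16/3, 19/5)
obs 8: x=1 → posterior Dirichlet(6, 8, 16/3, 19/5)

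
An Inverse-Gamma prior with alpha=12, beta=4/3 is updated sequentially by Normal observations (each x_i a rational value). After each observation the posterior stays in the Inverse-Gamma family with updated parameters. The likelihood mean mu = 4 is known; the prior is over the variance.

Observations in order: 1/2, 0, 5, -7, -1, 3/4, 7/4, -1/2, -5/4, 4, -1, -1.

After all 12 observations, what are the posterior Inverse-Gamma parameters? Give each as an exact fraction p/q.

alpha=18, beta=13985/96

obs 1: x=1/2 → posterior Inverse-Gamma(25/2, 179/24)
obs 2: x=0 → posterior Inverse-Gamma(13, 371/24)
obs 3: x=5 → posterior Inverse-Gamma(27/2, 383/24)
obs 4: x=-7 → posterior Inverse-Gamma(14, 1835/24)
obs 5: x=-1 → posterior Inverse-Gamma(29/2, 2135/24)
obs 6: x=3/4 → posterior Inverse-Gamma(15, 9047/96)
obs 7: x=7/4 → posterior Inverse-Gamma(31/2, 4645/48)
obs 8: x=-1/2 → posterior Inverse-Gamma(16, 5131/48)
obs 9: x=-5/4 → posterior Inverse-Gamma(33/2, 11585/96)
obs 10: x=4 → posterior Inverse-Gamma(17, 11585/96)
obs 11: x=-1 → posterior Inverse-Gamma(35/2, 12785/96)
obs 12: x=-1 → posterior Inverse-Gamma(18, 13985/96)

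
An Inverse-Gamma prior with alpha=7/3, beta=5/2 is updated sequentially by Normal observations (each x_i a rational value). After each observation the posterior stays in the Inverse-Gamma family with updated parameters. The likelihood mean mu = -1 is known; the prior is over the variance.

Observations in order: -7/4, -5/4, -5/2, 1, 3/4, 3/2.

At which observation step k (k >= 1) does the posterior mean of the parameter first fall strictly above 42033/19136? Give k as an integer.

k = 6

obs 1: x=-7/4 → posterior Inverse-Gamma(17/6, 89/32)
obs 2: x=-5/4 → posterior Inverse-Gamma(10/3, 45/16)
obs 3: x=-5/2 → posterior Inverse-Gamma(23/6, 63/16)
obs 4: x=1 → posterior Inverse-Gamma(13/3, 95/16)
obs 5: x=3/4 → posterior Inverse-Gamma(29/6, 239/32)
obs 6: x=3/2 → posterior Inverse-Gamma(16/3, 339/32)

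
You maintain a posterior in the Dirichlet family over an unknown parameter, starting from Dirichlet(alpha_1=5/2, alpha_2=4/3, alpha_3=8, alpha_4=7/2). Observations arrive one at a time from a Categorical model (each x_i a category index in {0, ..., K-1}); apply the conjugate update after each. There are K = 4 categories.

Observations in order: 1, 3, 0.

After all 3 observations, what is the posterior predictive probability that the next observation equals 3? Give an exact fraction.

27/110

obs 1: x=1 → posterior Dirichlet(5/2, 7/3, 8, 7/2)
obs 2: x=3 → posterior Dirichlet(5/2, 7/3, 8, 9/2)
obs 3: x=0 → posterior Dirichlet(7/2, 7/3, 8, 9/2)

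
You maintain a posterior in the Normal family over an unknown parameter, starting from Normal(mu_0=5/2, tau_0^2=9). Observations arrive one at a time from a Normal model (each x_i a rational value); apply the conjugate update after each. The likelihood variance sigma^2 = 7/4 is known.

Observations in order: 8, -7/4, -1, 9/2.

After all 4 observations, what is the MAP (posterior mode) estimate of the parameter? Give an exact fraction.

obs 1: x=8 → posterior Normal(611/86, 63/43)
obs 2: x=-7/4 → posterior Normal(485/158, 63/79)
obs 3: x=-1 → posterior Normal(413/230, 63/115)
obs 4: x=9/2 → posterior Normal(737/302, 63/151)

737/302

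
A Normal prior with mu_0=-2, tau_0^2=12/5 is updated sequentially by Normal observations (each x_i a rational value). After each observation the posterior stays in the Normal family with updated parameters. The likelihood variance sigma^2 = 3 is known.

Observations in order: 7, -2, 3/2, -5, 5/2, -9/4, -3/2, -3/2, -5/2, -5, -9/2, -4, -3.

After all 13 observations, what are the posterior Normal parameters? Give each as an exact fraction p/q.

obs 1: x=7 → posterior Normal(2, 4/3)
obs 2: x=-2 → posterior Normal(10/13, 12/13)
obs 3: x=3/2 → posterior Normal(16/17, 12/17)
obs 4: x=-5 → posterior Normal(-4/21, 4/7)
obs 5: x=5/2 → posterior Normal(6/25, 12/25)
obs 6: x=-9/4 → posterior Normal(-3/29, 12/29)
obs 7: x=-3/2 → posterior Normal(-3/11, 4/11)
obs 8: x=-3/2 → posterior Normal(-15/37, 12/37)
obs 9: x=-5/2 → posterior Normal(-25/41, 12/41)
obs 10: x=-5 → posterior Normal(-1, 4/15)
obs 11: x=-9/2 → posterior Normal(-9/7, 12/49)
obs 12: x=-4 → posterior Normal(-79/53, 12/53)
obs 13: x=-3 → posterior Normal(-91/57, 4/19)

mu_0=-91/57, tau_0^2=4/19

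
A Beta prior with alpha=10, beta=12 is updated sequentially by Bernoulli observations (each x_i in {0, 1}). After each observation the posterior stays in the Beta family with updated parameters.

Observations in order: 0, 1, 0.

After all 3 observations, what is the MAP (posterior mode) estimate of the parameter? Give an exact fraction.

obs 1: x=0 → posterior Beta(10, 13)
obs 2: x=1 → posterior Beta(11, 13)
obs 3: x=0 → posterior Beta(11, 14)

10/23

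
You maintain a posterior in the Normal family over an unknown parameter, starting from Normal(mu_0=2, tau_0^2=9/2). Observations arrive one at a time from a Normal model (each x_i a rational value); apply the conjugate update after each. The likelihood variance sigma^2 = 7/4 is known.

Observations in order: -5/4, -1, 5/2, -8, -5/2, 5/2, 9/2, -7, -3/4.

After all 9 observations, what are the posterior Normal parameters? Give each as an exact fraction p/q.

mu_0=-184/169, tau_0^2=63/338

obs 1: x=-5/4 → posterior Normal(-17/50, 63/50)
obs 2: x=-1 → posterior Normal(-53/86, 63/86)
obs 3: x=5/2 → posterior Normal(37/122, 63/122)
obs 4: x=-8 → posterior Normal(-251/158, 63/158)
obs 5: x=-5/2 → posterior Normal(-341/194, 63/194)
obs 6: x=5/2 → posterior Normal(-251/230, 63/230)
obs 7: x=9/2 → posterior Normal(-89/266, 9/38)
obs 8: x=-7 → posterior Normal(-341/302, 63/302)
obs 9: x=-3/4 → posterior Normal(-184/169, 63/338)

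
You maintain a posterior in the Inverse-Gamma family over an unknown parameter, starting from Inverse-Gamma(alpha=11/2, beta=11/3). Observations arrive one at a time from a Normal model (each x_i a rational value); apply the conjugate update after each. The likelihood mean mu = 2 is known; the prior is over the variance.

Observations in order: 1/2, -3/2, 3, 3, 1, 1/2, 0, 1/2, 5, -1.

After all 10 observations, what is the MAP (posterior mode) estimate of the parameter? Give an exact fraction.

obs 1: x=1/2 → posterior Inverse-Gamma(6, 115/24)
obs 2: x=-3/2 → posterior Inverse-Gamma(13/2, 131/12)
obs 3: x=3 → posterior Inverse-Gamma(7, 137/12)
obs 4: x=3 → posterior Inverse-Gamma(15/2, 143/12)
obs 5: x=1 → posterior Inverse-Gamma(8, 149/12)
obs 6: x=1/2 → posterior Inverse-Gamma(17/2, 325/24)
obs 7: x=0 → posterior Inverse-Gamma(9, 373/24)
obs 8: x=1/2 → posterior Inverse-Gamma(19/2, 50/3)
obs 9: x=5 → posterior Inverse-Gamma(10, 127/6)
obs 10: x=-1 → posterior Inverse-Gamma(21/2, 77/3)

154/69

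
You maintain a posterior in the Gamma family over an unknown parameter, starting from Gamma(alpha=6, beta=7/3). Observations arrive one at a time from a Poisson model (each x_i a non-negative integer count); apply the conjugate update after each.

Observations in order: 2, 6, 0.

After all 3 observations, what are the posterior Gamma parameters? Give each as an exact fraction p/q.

obs 1: x=2 → posterior Gamma(8, 10/3)
obs 2: x=6 → posterior Gamma(14, 13/3)
obs 3: x=0 → posterior Gamma(14, 16/3)

alpha=14, beta=16/3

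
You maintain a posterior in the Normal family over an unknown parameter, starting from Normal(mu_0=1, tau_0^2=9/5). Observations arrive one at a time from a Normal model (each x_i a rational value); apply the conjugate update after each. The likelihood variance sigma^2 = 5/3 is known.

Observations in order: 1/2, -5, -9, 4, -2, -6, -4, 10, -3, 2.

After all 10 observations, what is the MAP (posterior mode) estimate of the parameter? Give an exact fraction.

-125/118

obs 1: x=1/2 → posterior Normal(77/104, 45/52)
obs 2: x=-5 → posterior Normal(-193/158, 45/79)
obs 3: x=-9 → posterior Normal(-679/212, 45/106)
obs 4: x=4 → posterior Normal(-463/266, 45/133)
obs 5: x=-2 → posterior Normal(-571/320, 9/32)
obs 6: x=-6 → posterior Normal(-895/374, 45/187)
obs 7: x=-4 → posterior Normal(-1111/428, 45/214)
obs 8: x=10 → posterior Normal(-571/482, 45/241)
obs 9: x=-3 → posterior Normal(-733/536, 45/268)
obs 10: x=2 → posterior Normal(-125/118, 9/59)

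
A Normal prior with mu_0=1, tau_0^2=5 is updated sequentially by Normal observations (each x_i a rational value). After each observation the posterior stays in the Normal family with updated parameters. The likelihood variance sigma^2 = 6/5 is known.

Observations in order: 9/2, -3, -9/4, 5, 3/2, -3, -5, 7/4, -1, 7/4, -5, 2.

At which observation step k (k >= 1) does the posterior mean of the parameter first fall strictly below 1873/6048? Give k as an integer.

k = 3

obs 1: x=9/2 → posterior Normal(237/62, 30/31)
obs 2: x=-3 → posterior Normal(87/112, 15/28)
obs 3: x=-9/4 → posterior Normal(-17/108, 10/27)
obs 4: x=5 → posterior Normal(449/424, 15/53)
obs 5: x=3/2 → posterior Normal(599/524, 30/131)
obs 6: x=-3 → posterior Normal(23/48, 5/26)
obs 7: x=-5 → posterior Normal(-201/724, 30/181)
obs 8: x=7/4 → posterior Normal(-13/412, 15/103)
obs 9: x=-1 → posterior Normal(-3/22, 10/77)
obs 10: x=7/4 → posterior Normal(49/1024, 15/128)
obs 11: x=-5 → posterior Normal(-451/1124, 30/281)
obs 12: x=2 → posterior Normal(-251/1224, 5/51)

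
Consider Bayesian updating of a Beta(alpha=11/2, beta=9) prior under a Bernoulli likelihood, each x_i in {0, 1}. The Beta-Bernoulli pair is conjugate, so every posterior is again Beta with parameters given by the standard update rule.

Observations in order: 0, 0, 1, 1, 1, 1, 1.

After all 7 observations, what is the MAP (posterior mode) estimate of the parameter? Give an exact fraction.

19/39

obs 1: x=0 → posterior Beta(11/2, 10)
obs 2: x=0 → posterior Beta(11/2, 11)
obs 3: x=1 → posterior Beta(13/2, 11)
obs 4: x=1 → posterior Beta(15/2, 11)
obs 5: x=1 → posterior Beta(17/2, 11)
obs 6: x=1 → posterior Beta(19/2, 11)
obs 7: x=1 → posterior Beta(21/2, 11)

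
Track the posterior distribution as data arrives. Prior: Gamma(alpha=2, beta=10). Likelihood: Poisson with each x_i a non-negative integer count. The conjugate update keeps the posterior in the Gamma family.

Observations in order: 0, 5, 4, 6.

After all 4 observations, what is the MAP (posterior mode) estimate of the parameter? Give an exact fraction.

8/7

obs 1: x=0 → posterior Gamma(2, 11)
obs 2: x=5 → posterior Gamma(7, 12)
obs 3: x=4 → posterior Gamma(11, 13)
obs 4: x=6 → posterior Gamma(17, 14)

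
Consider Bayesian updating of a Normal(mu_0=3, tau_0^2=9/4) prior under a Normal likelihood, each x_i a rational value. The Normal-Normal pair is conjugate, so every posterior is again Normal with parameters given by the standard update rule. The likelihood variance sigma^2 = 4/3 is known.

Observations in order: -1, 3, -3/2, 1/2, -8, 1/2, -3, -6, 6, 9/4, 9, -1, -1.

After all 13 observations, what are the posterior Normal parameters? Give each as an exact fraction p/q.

mu_0=165/1468, tau_0^2=36/367

obs 1: x=-1 → posterior Normal(21/43, 36/43)
obs 2: x=3 → posterior Normal(51/35, 18/35)
obs 3: x=-3/2 → posterior Normal(123/194, 36/97)
obs 4: x=1/2 → posterior Normal(75/124, 9/31)
obs 5: x=-8 → posterior Normal(-141/151, 36/151)
obs 6: x=1/2 → posterior Normal(-255/356, 18/89)
obs 7: x=-3 → posterior Normal(-417/410, 36/205)
obs 8: x=-6 → posterior Normal(-741/464, 9/58)
obs 9: x=6 → posterior Normal(-417/518, 36/259)
obs 10: x=9/4 → posterior Normal(-591/1144, 18/143)
obs 11: x=9 → posterior Normal(381/1252, 36/313)
obs 12: x=-1 → posterior Normal(273/1360, 9/85)
obs 13: x=-1 → posterior Normal(165/1468, 36/367)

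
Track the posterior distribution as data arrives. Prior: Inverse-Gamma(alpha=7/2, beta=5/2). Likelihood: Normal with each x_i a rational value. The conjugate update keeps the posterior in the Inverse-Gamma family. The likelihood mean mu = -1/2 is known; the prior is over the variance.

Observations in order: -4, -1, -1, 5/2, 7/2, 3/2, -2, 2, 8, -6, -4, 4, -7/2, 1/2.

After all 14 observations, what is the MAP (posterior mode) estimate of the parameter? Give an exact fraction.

801/92

obs 1: x=-4 → posterior Inverse-Gamma(4, 69/8)
obs 2: x=-1 → posterior Inverse-Gamma(9/2, 35/4)
obs 3: x=-1 → posterior Inverse-Gamma(5, 71/8)
obs 4: x=5/2 → posterior Inverse-Gamma(11/2, 107/8)
obs 5: x=7/2 → posterior Inverse-Gamma(6, 171/8)
obs 6: x=3/2 → posterior Inverse-Gamma(13/2, 187/8)
obs 7: x=-2 → posterior Inverse-Gamma(7, 49/2)
obs 8: x=2 → posterior Inverse-Gamma(15/2, 221/8)
obs 9: x=8 → posterior Inverse-Gamma(8, 255/4)
obs 10: x=-6 → posterior Inverse-Gamma(17/2, 631/8)
obs 11: x=-4 → posterior Inverse-Gamma(9, 85)
obs 12: x=4 → posterior Inverse-Gamma(19/2, 761/8)
obs 13: x=-7/2 → posterior Inverse-Gamma(10, 797/8)
obs 14: x=1/2 → posterior Inverse-Gamma(21/2, 801/8)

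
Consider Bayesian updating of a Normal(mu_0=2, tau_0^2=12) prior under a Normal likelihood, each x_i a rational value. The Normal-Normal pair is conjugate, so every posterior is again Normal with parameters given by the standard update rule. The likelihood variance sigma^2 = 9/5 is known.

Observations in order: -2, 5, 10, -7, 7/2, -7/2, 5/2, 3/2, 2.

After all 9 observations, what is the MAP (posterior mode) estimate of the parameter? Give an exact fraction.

obs 1: x=-2 → posterior Normal(-34/23, 36/23)
obs 2: x=5 → posterior Normal(66/43, 36/43)
obs 3: x=10 → posterior Normal(38/9, 4/7)
obs 4: x=-7 → posterior Normal(126/83, 36/83)
obs 5: x=7/2 → posterior Normal(196/103, 36/103)
obs 6: x=-7/2 → posterior Normal(42/41, 12/41)
obs 7: x=5/2 → posterior Normal(16/13, 36/143)
obs 8: x=3/2 → posterior Normal(206/163, 36/163)
obs 9: x=2 → posterior Normal(82/61, 12/61)

82/61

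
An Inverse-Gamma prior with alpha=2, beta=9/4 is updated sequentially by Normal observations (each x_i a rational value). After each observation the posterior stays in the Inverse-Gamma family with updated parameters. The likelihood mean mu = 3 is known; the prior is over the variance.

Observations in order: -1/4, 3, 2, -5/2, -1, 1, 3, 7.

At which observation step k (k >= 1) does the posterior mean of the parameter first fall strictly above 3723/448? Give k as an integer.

obs 1: x=-1/4 → posterior Inverse-Gamma(5/2, 241/32)
obs 2: x=3 → posterior Inverse-Gamma(3, 241/32)
obs 3: x=2 → posterior Inverse-Gamma(7/2, 257/32)
obs 4: x=-5/2 → posterior Inverse-Gamma(4, 741/32)
obs 5: x=-1 → posterior Inverse-Gamma(9/2, 997/32)
obs 6: x=1 → posterior Inverse-Gamma(5, 1061/32)
obs 7: x=3 → posterior Inverse-Gamma(11/2, 1061/32)
obs 8: x=7 → posterior Inverse-Gamma(6, 1317/32)

k = 5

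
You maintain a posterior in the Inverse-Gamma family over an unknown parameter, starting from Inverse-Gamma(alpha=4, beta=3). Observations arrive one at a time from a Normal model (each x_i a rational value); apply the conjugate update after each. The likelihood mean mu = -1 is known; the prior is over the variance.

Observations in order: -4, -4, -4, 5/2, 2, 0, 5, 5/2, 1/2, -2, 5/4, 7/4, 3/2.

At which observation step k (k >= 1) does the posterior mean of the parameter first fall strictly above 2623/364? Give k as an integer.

k = 8

obs 1: x=-4 → posterior Inverse-Gamma(9/2, 15/2)
obs 2: x=-4 → posterior Inverse-Gamma(5, 12)
obs 3: x=-4 → posterior Inverse-Gamma(11/2, 33/2)
obs 4: x=5/2 → posterior Inverse-Gamma(6, 181/8)
obs 5: x=2 → posterior Inverse-Gamma(13/2, 217/8)
obs 6: x=0 → posterior Inverse-Gamma(7, 221/8)
obs 7: x=5 → posterior Inverse-Gamma(15/2, 365/8)
obs 8: x=5/2 → posterior Inverse-Gamma(8, 207/4)
obs 9: x=1/2 → posterior Inverse-Gamma(17/2, 423/8)
obs 10: x=-2 → posterior Inverse-Gamma(9, 427/8)
obs 11: x=5/4 → posterior Inverse-Gamma(19/2, 1789/32)
obs 12: x=7/4 → posterior Inverse-Gamma(10, 955/16)
obs 13: x=3/2 → posterior Inverse-Gamma(21/2, 1005/16)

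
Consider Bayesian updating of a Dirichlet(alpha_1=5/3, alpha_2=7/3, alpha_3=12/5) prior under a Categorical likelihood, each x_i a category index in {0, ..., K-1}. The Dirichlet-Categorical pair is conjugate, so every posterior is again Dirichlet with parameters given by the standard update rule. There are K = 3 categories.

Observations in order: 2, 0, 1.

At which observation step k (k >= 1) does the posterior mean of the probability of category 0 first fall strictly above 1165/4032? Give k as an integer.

k = 2

obs 1: x=2 → posterior Dirichlet(5/3, 7/3, 17/5)
obs 2: x=0 → posterior Dirichlet(8/3, 7/3, 17/5)
obs 3: x=1 → posterior Dirichlet(8/3, 10/3, 17/5)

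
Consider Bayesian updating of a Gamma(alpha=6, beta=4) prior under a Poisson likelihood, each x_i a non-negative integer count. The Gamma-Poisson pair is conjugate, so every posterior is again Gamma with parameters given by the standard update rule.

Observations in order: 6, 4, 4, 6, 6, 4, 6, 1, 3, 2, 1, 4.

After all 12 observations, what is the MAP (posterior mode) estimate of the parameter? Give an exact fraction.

13/4

obs 1: x=6 → posterior Gamma(12, 5)
obs 2: x=4 → posterior Gamma(16, 6)
obs 3: x=4 → posterior Gamma(20, 7)
obs 4: x=6 → posterior Gamma(26, 8)
obs 5: x=6 → posterior Gamma(32, 9)
obs 6: x=4 → posterior Gamma(36, 10)
obs 7: x=6 → posterior Gamma(42, 11)
obs 8: x=1 → posterior Gamma(43, 12)
obs 9: x=3 → posterior Gamma(46, 13)
obs 10: x=2 → posterior Gamma(48, 14)
obs 11: x=1 → posterior Gamma(49, 15)
obs 12: x=4 → posterior Gamma(53, 16)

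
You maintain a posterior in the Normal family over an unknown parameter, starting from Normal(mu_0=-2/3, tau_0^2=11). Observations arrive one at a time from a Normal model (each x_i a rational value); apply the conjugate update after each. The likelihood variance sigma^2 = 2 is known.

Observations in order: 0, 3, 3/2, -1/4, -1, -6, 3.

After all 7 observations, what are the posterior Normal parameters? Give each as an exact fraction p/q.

obs 1: x=0 → posterior Normal(-4/39, 22/13)
obs 2: x=3 → posterior Normal(95/72, 11/12)
obs 3: x=3/2 → posterior Normal(289/210, 22/35)
obs 4: x=-1/4 → posterior Normal(545/552, 11/23)
obs 5: x=-1 → posterior Normal(413/684, 22/57)
obs 6: x=-6 → posterior Normal(-379/816, 11/34)
obs 7: x=3 → posterior Normal(17/948, 22/79)

mu_0=17/948, tau_0^2=22/79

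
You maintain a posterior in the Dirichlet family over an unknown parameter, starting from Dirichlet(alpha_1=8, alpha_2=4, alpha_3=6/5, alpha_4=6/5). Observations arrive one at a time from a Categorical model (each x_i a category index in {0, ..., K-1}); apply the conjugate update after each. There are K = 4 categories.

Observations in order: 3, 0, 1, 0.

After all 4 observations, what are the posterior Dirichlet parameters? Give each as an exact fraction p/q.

alpha_1=10, alpha_2=5, alpha_3=6/5, alpha_4=11/5

obs 1: x=3 → posterior Dirichlet(8, 4, 6/5, 11/5)
obs 2: x=0 → posterior Dirichlet(9, 4, 6/5, 11/5)
obs 3: x=1 → posterior Dirichlet(9, 5, 6/5, 11/5)
obs 4: x=0 → posterior Dirichlet(10, 5, 6/5, 11/5)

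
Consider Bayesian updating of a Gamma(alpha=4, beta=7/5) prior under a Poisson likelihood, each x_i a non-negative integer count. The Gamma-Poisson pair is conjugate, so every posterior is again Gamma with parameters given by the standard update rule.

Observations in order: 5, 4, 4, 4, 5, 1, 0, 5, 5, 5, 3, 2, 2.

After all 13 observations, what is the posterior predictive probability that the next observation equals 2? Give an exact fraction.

obs 1: x=5 → posterior Gamma(9, 12/5)
obs 2: x=4 → posterior Gamma(13, 17/5)
obs 3: x=4 → posterior Gamma(17, 22/5)
obs 4: x=4 → posterior Gamma(21, 27/5)
obs 5: x=5 → posterior Gamma(26, 32/5)
obs 6: x=1 → posterior Gamma(27, 37/5)
obs 7: x=0 → posterior Gamma(27, 42/5)
obs 8: x=5 → posterior Gamma(32, 47/5)
obs 9: x=5 → posterior Gamma(37, 52/5)
obs 10: x=5 → posterior Gamma(42, 57/5)
obs 11: x=3 → posterior Gamma(45, 62/5)
obs 12: x=2 → posterior Gamma(47, 67/5)
obs 13: x=2 → posterior Gamma(49, 72/5)

6385168206052787985900365849680466379853526789082302841199218121230568276447721344330629120000/33176525679109579235039106781300282842946489464840232387430667431893228126065914248997521008677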